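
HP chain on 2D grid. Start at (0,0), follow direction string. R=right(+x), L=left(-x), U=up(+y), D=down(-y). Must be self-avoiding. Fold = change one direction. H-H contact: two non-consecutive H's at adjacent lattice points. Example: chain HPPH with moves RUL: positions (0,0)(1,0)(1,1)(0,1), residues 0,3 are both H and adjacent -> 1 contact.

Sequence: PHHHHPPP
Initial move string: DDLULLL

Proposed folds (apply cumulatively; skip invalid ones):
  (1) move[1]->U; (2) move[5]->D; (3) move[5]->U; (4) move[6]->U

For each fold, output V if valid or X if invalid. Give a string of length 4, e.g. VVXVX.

Answer: XVVV

Derivation:
Initial: DDLULLL -> [(0, 0), (0, -1), (0, -2), (-1, -2), (-1, -1), (-2, -1), (-3, -1), (-4, -1)]
Fold 1: move[1]->U => DULULLL INVALID (collision), skipped
Fold 2: move[5]->D => DDLULDL VALID
Fold 3: move[5]->U => DDLULUL VALID
Fold 4: move[6]->U => DDLULUU VALID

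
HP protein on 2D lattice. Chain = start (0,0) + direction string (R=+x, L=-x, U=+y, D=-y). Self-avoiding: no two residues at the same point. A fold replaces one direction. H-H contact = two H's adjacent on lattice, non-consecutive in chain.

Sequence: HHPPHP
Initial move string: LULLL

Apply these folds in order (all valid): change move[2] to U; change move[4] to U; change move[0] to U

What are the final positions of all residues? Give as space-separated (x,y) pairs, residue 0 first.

Answer: (0,0) (0,1) (0,2) (0,3) (-1,3) (-1,4)

Derivation:
Initial moves: LULLL
Fold: move[2]->U => LUULL (positions: [(0, 0), (-1, 0), (-1, 1), (-1, 2), (-2, 2), (-3, 2)])
Fold: move[4]->U => LUULU (positions: [(0, 0), (-1, 0), (-1, 1), (-1, 2), (-2, 2), (-2, 3)])
Fold: move[0]->U => UUULU (positions: [(0, 0), (0, 1), (0, 2), (0, 3), (-1, 3), (-1, 4)])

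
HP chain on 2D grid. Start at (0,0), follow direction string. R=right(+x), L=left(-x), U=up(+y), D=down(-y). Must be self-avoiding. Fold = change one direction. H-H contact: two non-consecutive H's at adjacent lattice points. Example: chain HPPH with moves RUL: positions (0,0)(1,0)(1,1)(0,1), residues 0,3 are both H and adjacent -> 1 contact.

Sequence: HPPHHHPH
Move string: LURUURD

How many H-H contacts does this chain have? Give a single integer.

Answer: 2

Derivation:
Positions: [(0, 0), (-1, 0), (-1, 1), (0, 1), (0, 2), (0, 3), (1, 3), (1, 2)]
H-H contact: residue 0 @(0,0) - residue 3 @(0, 1)
H-H contact: residue 4 @(0,2) - residue 7 @(1, 2)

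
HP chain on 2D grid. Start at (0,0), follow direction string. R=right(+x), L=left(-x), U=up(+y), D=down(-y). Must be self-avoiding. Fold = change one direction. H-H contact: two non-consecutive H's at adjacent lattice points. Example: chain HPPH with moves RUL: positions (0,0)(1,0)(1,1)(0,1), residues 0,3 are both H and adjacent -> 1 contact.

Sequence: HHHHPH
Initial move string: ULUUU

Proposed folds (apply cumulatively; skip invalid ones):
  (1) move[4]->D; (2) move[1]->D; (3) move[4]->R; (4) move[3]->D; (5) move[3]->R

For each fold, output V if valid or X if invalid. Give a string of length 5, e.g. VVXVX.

Answer: XXVXV

Derivation:
Initial: ULUUU -> [(0, 0), (0, 1), (-1, 1), (-1, 2), (-1, 3), (-1, 4)]
Fold 1: move[4]->D => ULUUD INVALID (collision), skipped
Fold 2: move[1]->D => UDUUU INVALID (collision), skipped
Fold 3: move[4]->R => ULUUR VALID
Fold 4: move[3]->D => ULUDR INVALID (collision), skipped
Fold 5: move[3]->R => ULURR VALID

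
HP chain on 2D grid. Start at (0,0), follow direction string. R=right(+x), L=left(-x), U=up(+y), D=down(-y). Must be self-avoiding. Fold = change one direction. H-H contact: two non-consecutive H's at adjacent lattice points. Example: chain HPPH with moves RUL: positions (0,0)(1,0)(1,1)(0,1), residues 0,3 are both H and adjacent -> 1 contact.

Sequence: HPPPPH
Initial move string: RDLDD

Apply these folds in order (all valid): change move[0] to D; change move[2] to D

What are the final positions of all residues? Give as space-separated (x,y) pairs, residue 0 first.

Initial moves: RDLDD
Fold: move[0]->D => DDLDD (positions: [(0, 0), (0, -1), (0, -2), (-1, -2), (-1, -3), (-1, -4)])
Fold: move[2]->D => DDDDD (positions: [(0, 0), (0, -1), (0, -2), (0, -3), (0, -4), (0, -5)])

Answer: (0,0) (0,-1) (0,-2) (0,-3) (0,-4) (0,-5)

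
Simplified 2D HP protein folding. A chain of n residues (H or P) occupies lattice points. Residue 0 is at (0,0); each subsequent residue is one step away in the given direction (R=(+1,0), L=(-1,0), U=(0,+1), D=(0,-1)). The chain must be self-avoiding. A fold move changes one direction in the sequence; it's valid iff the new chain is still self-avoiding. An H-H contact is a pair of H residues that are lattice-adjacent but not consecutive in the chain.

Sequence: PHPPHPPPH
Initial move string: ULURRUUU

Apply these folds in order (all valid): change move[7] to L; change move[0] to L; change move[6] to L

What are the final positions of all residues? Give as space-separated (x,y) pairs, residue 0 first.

Initial moves: ULURRUUU
Fold: move[7]->L => ULURRUUL (positions: [(0, 0), (0, 1), (-1, 1), (-1, 2), (0, 2), (1, 2), (1, 3), (1, 4), (0, 4)])
Fold: move[0]->L => LLURRUUL (positions: [(0, 0), (-1, 0), (-2, 0), (-2, 1), (-1, 1), (0, 1), (0, 2), (0, 3), (-1, 3)])
Fold: move[6]->L => LLURRULL (positions: [(0, 0), (-1, 0), (-2, 0), (-2, 1), (-1, 1), (0, 1), (0, 2), (-1, 2), (-2, 2)])

Answer: (0,0) (-1,0) (-2,0) (-2,1) (-1,1) (0,1) (0,2) (-1,2) (-2,2)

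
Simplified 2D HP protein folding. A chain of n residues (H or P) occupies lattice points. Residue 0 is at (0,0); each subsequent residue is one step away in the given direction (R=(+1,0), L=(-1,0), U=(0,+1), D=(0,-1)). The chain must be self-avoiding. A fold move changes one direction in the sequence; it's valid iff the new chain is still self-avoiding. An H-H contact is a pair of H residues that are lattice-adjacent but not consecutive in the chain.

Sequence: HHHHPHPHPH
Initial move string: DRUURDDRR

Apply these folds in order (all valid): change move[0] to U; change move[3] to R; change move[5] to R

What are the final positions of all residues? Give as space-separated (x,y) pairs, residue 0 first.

Answer: (0,0) (0,1) (1,1) (1,2) (2,2) (3,2) (4,2) (4,1) (5,1) (6,1)

Derivation:
Initial moves: DRUURDDRR
Fold: move[0]->U => URUURDDRR (positions: [(0, 0), (0, 1), (1, 1), (1, 2), (1, 3), (2, 3), (2, 2), (2, 1), (3, 1), (4, 1)])
Fold: move[3]->R => URURRDDRR (positions: [(0, 0), (0, 1), (1, 1), (1, 2), (2, 2), (3, 2), (3, 1), (3, 0), (4, 0), (5, 0)])
Fold: move[5]->R => URURRRDRR (positions: [(0, 0), (0, 1), (1, 1), (1, 2), (2, 2), (3, 2), (4, 2), (4, 1), (5, 1), (6, 1)])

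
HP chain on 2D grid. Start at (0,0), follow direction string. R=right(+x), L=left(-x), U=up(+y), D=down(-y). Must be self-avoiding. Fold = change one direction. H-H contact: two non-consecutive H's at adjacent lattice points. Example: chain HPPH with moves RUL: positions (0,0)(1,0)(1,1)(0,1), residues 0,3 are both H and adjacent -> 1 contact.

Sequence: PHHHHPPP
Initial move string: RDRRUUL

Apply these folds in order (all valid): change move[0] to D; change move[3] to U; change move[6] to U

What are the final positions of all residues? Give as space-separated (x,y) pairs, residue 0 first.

Initial moves: RDRRUUL
Fold: move[0]->D => DDRRUUL (positions: [(0, 0), (0, -1), (0, -2), (1, -2), (2, -2), (2, -1), (2, 0), (1, 0)])
Fold: move[3]->U => DDRUUUL (positions: [(0, 0), (0, -1), (0, -2), (1, -2), (1, -1), (1, 0), (1, 1), (0, 1)])
Fold: move[6]->U => DDRUUUU (positions: [(0, 0), (0, -1), (0, -2), (1, -2), (1, -1), (1, 0), (1, 1), (1, 2)])

Answer: (0,0) (0,-1) (0,-2) (1,-2) (1,-1) (1,0) (1,1) (1,2)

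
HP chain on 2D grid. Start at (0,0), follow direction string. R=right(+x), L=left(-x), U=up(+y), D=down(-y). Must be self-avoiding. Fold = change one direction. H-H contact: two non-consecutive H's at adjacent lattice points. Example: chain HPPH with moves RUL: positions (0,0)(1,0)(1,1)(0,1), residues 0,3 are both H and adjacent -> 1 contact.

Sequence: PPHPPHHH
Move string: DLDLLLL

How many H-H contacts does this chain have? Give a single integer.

Positions: [(0, 0), (0, -1), (-1, -1), (-1, -2), (-2, -2), (-3, -2), (-4, -2), (-5, -2)]
No H-H contacts found.

Answer: 0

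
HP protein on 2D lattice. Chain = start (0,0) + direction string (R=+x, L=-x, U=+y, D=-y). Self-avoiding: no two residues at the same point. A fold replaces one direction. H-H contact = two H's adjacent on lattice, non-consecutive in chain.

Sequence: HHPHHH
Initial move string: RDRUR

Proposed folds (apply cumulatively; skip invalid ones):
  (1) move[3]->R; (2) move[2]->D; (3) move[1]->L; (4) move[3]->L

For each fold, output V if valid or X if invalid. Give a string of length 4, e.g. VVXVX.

Initial: RDRUR -> [(0, 0), (1, 0), (1, -1), (2, -1), (2, 0), (3, 0)]
Fold 1: move[3]->R => RDRRR VALID
Fold 2: move[2]->D => RDDRR VALID
Fold 3: move[1]->L => RLDRR INVALID (collision), skipped
Fold 4: move[3]->L => RDDLR INVALID (collision), skipped

Answer: VVXX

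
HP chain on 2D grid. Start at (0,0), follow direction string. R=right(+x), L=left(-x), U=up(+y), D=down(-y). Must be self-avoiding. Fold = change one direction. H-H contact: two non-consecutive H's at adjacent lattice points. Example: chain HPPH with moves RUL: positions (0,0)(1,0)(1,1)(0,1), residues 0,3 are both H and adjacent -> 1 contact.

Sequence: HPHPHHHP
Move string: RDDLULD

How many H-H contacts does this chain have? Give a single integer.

Answer: 2

Derivation:
Positions: [(0, 0), (1, 0), (1, -1), (1, -2), (0, -2), (0, -1), (-1, -1), (-1, -2)]
H-H contact: residue 0 @(0,0) - residue 5 @(0, -1)
H-H contact: residue 2 @(1,-1) - residue 5 @(0, -1)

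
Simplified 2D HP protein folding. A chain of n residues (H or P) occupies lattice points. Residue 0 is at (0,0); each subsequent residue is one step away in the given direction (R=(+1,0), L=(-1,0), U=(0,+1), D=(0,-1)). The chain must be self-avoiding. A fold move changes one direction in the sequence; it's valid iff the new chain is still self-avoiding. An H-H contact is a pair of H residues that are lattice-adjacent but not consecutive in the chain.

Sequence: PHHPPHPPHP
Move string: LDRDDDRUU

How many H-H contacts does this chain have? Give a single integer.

Positions: [(0, 0), (-1, 0), (-1, -1), (0, -1), (0, -2), (0, -3), (0, -4), (1, -4), (1, -3), (1, -2)]
H-H contact: residue 5 @(0,-3) - residue 8 @(1, -3)

Answer: 1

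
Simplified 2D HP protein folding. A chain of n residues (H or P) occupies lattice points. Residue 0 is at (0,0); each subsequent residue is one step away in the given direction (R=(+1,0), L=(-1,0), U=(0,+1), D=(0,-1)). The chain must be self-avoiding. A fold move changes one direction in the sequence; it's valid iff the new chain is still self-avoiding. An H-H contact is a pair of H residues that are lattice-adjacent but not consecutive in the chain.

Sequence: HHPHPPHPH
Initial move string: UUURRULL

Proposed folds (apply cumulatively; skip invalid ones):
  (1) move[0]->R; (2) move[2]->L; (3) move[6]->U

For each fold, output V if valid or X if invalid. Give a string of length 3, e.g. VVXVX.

Answer: VXV

Derivation:
Initial: UUURRULL -> [(0, 0), (0, 1), (0, 2), (0, 3), (1, 3), (2, 3), (2, 4), (1, 4), (0, 4)]
Fold 1: move[0]->R => RUURRULL VALID
Fold 2: move[2]->L => RULRRULL INVALID (collision), skipped
Fold 3: move[6]->U => RUURRUUL VALID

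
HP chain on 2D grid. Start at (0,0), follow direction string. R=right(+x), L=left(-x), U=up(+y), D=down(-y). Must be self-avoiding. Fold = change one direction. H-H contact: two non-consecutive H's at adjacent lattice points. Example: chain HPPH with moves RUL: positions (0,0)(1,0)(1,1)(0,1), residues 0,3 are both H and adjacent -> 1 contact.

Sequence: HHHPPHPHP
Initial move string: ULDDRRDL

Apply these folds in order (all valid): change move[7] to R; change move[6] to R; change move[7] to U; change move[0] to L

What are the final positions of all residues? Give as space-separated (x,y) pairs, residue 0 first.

Initial moves: ULDDRRDL
Fold: move[7]->R => ULDDRRDR (positions: [(0, 0), (0, 1), (-1, 1), (-1, 0), (-1, -1), (0, -1), (1, -1), (1, -2), (2, -2)])
Fold: move[6]->R => ULDDRRRR (positions: [(0, 0), (0, 1), (-1, 1), (-1, 0), (-1, -1), (0, -1), (1, -1), (2, -1), (3, -1)])
Fold: move[7]->U => ULDDRRRU (positions: [(0, 0), (0, 1), (-1, 1), (-1, 0), (-1, -1), (0, -1), (1, -1), (2, -1), (2, 0)])
Fold: move[0]->L => LLDDRRRU (positions: [(0, 0), (-1, 0), (-2, 0), (-2, -1), (-2, -2), (-1, -2), (0, -2), (1, -2), (1, -1)])

Answer: (0,0) (-1,0) (-2,0) (-2,-1) (-2,-2) (-1,-2) (0,-2) (1,-2) (1,-1)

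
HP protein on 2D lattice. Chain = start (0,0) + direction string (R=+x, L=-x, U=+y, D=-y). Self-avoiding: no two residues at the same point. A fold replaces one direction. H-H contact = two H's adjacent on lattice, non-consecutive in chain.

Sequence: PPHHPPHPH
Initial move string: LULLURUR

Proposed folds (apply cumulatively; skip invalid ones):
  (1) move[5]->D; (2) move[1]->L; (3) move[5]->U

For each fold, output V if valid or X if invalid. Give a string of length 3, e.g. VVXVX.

Initial: LULLURUR -> [(0, 0), (-1, 0), (-1, 1), (-2, 1), (-3, 1), (-3, 2), (-2, 2), (-2, 3), (-1, 3)]
Fold 1: move[5]->D => LULLUDUR INVALID (collision), skipped
Fold 2: move[1]->L => LLLLURUR VALID
Fold 3: move[5]->U => LLLLUUUR VALID

Answer: XVV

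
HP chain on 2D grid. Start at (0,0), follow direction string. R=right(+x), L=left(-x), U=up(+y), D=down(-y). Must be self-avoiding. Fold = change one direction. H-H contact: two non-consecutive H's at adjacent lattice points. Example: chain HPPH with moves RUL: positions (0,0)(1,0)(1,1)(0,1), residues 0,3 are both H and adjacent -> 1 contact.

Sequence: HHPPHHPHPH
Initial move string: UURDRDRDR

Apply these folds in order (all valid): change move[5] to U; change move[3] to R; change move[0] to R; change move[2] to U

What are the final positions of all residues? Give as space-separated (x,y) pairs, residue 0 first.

Initial moves: UURDRDRDR
Fold: move[5]->U => UURDRURDR (positions: [(0, 0), (0, 1), (0, 2), (1, 2), (1, 1), (2, 1), (2, 2), (3, 2), (3, 1), (4, 1)])
Fold: move[3]->R => UURRRURDR (positions: [(0, 0), (0, 1), (0, 2), (1, 2), (2, 2), (3, 2), (3, 3), (4, 3), (4, 2), (5, 2)])
Fold: move[0]->R => RURRRURDR (positions: [(0, 0), (1, 0), (1, 1), (2, 1), (3, 1), (4, 1), (4, 2), (5, 2), (5, 1), (6, 1)])
Fold: move[2]->U => RUURRURDR (positions: [(0, 0), (1, 0), (1, 1), (1, 2), (2, 2), (3, 2), (3, 3), (4, 3), (4, 2), (5, 2)])

Answer: (0,0) (1,0) (1,1) (1,2) (2,2) (3,2) (3,3) (4,3) (4,2) (5,2)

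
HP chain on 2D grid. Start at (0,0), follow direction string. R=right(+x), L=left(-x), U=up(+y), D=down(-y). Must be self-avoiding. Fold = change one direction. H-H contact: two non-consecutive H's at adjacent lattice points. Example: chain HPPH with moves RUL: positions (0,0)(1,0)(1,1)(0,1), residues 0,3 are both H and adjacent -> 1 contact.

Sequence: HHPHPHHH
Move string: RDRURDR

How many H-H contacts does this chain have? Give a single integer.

Positions: [(0, 0), (1, 0), (1, -1), (2, -1), (2, 0), (3, 0), (3, -1), (4, -1)]
H-H contact: residue 3 @(2,-1) - residue 6 @(3, -1)

Answer: 1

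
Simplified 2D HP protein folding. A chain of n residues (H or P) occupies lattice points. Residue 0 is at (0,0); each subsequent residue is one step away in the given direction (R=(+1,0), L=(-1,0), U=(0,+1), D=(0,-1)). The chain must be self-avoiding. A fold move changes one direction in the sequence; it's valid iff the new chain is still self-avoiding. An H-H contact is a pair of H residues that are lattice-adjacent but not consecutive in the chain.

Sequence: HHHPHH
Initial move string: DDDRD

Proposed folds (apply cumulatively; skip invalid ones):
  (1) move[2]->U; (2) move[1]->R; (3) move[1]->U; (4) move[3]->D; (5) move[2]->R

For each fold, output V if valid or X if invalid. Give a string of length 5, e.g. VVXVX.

Answer: XVXVV

Derivation:
Initial: DDDRD -> [(0, 0), (0, -1), (0, -2), (0, -3), (1, -3), (1, -4)]
Fold 1: move[2]->U => DDURD INVALID (collision), skipped
Fold 2: move[1]->R => DRDRD VALID
Fold 3: move[1]->U => DUDRD INVALID (collision), skipped
Fold 4: move[3]->D => DRDDD VALID
Fold 5: move[2]->R => DRRDD VALID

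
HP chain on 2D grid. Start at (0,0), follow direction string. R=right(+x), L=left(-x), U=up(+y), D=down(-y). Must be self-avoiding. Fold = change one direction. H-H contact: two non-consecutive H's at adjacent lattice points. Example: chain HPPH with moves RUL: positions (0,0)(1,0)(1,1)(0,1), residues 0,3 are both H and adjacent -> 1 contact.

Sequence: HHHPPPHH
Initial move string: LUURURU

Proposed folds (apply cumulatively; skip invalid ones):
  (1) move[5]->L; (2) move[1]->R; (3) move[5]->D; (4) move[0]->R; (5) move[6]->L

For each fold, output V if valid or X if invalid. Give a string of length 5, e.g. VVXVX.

Initial: LUURURU -> [(0, 0), (-1, 0), (-1, 1), (-1, 2), (0, 2), (0, 3), (1, 3), (1, 4)]
Fold 1: move[5]->L => LUURULU VALID
Fold 2: move[1]->R => LRURULU INVALID (collision), skipped
Fold 3: move[5]->D => LUURUDU INVALID (collision), skipped
Fold 4: move[0]->R => RUURULU VALID
Fold 5: move[6]->L => RUURULL VALID

Answer: VXXVV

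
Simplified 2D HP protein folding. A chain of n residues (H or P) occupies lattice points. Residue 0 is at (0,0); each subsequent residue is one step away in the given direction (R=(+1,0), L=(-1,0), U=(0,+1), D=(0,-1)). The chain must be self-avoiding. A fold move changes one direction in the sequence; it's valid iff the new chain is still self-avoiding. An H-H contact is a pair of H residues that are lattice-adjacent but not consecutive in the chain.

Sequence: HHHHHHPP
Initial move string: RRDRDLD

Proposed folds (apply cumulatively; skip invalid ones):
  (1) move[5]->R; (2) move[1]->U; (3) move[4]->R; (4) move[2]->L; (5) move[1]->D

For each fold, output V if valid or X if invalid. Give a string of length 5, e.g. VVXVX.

Initial: RRDRDLD -> [(0, 0), (1, 0), (2, 0), (2, -1), (3, -1), (3, -2), (2, -2), (2, -3)]
Fold 1: move[5]->R => RRDRDRD VALID
Fold 2: move[1]->U => RUDRDRD INVALID (collision), skipped
Fold 3: move[4]->R => RRDRRRD VALID
Fold 4: move[2]->L => RRLRRRD INVALID (collision), skipped
Fold 5: move[1]->D => RDDRRRD VALID

Answer: VXVXV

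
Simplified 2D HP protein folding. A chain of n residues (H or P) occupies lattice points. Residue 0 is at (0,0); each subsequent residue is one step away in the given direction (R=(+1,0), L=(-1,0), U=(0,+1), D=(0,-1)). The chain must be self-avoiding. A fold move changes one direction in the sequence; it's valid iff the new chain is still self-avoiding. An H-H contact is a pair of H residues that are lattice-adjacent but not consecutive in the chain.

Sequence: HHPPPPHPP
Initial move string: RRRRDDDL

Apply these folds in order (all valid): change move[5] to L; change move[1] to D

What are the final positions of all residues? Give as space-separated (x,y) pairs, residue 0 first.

Initial moves: RRRRDDDL
Fold: move[5]->L => RRRRDLDL (positions: [(0, 0), (1, 0), (2, 0), (3, 0), (4, 0), (4, -1), (3, -1), (3, -2), (2, -2)])
Fold: move[1]->D => RDRRDLDL (positions: [(0, 0), (1, 0), (1, -1), (2, -1), (3, -1), (3, -2), (2, -2), (2, -3), (1, -3)])

Answer: (0,0) (1,0) (1,-1) (2,-1) (3,-1) (3,-2) (2,-2) (2,-3) (1,-3)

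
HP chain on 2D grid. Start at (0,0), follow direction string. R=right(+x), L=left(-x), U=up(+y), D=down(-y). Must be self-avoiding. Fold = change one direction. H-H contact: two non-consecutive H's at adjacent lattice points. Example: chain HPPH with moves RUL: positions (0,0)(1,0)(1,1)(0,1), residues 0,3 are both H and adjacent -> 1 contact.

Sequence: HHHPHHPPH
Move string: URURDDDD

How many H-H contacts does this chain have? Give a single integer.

Positions: [(0, 0), (0, 1), (1, 1), (1, 2), (2, 2), (2, 1), (2, 0), (2, -1), (2, -2)]
H-H contact: residue 2 @(1,1) - residue 5 @(2, 1)

Answer: 1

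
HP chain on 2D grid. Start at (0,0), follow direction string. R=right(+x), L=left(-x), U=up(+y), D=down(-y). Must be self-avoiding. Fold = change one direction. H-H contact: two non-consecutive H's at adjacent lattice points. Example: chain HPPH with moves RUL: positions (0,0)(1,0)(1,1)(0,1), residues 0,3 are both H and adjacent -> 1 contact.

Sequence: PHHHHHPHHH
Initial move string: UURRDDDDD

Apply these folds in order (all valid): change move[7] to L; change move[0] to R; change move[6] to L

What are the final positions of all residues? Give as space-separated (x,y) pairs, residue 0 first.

Answer: (0,0) (1,0) (1,1) (2,1) (3,1) (3,0) (3,-1) (2,-1) (1,-1) (1,-2)

Derivation:
Initial moves: UURRDDDDD
Fold: move[7]->L => UURRDDDLD (positions: [(0, 0), (0, 1), (0, 2), (1, 2), (2, 2), (2, 1), (2, 0), (2, -1), (1, -1), (1, -2)])
Fold: move[0]->R => RURRDDDLD (positions: [(0, 0), (1, 0), (1, 1), (2, 1), (3, 1), (3, 0), (3, -1), (3, -2), (2, -2), (2, -3)])
Fold: move[6]->L => RURRDDLLD (positions: [(0, 0), (1, 0), (1, 1), (2, 1), (3, 1), (3, 0), (3, -1), (2, -1), (1, -1), (1, -2)])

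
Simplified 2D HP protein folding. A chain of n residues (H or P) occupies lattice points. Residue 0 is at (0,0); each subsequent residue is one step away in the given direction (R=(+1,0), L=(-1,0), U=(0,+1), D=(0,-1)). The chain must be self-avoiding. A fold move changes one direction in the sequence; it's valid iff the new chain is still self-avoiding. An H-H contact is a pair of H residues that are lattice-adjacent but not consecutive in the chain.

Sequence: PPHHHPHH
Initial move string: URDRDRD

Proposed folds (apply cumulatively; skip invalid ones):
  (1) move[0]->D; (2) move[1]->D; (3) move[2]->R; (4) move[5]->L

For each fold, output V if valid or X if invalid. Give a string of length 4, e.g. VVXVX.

Answer: VVVV

Derivation:
Initial: URDRDRD -> [(0, 0), (0, 1), (1, 1), (1, 0), (2, 0), (2, -1), (3, -1), (3, -2)]
Fold 1: move[0]->D => DRDRDRD VALID
Fold 2: move[1]->D => DDDRDRD VALID
Fold 3: move[2]->R => DDRRDRD VALID
Fold 4: move[5]->L => DDRRDLD VALID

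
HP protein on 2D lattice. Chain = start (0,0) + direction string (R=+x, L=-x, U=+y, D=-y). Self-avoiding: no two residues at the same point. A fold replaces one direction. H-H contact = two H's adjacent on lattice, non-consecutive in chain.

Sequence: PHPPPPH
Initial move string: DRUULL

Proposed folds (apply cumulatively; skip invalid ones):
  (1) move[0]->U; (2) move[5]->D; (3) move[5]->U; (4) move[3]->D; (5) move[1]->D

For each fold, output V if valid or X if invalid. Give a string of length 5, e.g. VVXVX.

Answer: VVVXX

Derivation:
Initial: DRUULL -> [(0, 0), (0, -1), (1, -1), (1, 0), (1, 1), (0, 1), (-1, 1)]
Fold 1: move[0]->U => URUULL VALID
Fold 2: move[5]->D => URUULD VALID
Fold 3: move[5]->U => URUULU VALID
Fold 4: move[3]->D => URUDLU INVALID (collision), skipped
Fold 5: move[1]->D => UDUULU INVALID (collision), skipped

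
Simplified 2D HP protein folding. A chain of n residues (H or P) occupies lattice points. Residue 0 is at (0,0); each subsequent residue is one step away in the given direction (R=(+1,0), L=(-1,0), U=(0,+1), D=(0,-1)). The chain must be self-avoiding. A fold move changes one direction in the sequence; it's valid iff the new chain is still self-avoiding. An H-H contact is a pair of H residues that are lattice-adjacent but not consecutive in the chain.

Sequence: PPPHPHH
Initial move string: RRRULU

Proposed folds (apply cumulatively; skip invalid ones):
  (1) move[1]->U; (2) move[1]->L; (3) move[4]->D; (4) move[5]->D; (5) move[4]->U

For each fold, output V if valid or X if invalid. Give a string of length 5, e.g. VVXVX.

Initial: RRRULU -> [(0, 0), (1, 0), (2, 0), (3, 0), (3, 1), (2, 1), (2, 2)]
Fold 1: move[1]->U => RURULU VALID
Fold 2: move[1]->L => RLRULU INVALID (collision), skipped
Fold 3: move[4]->D => RURUDU INVALID (collision), skipped
Fold 4: move[5]->D => RURULD INVALID (collision), skipped
Fold 5: move[4]->U => RURUUU VALID

Answer: VXXXV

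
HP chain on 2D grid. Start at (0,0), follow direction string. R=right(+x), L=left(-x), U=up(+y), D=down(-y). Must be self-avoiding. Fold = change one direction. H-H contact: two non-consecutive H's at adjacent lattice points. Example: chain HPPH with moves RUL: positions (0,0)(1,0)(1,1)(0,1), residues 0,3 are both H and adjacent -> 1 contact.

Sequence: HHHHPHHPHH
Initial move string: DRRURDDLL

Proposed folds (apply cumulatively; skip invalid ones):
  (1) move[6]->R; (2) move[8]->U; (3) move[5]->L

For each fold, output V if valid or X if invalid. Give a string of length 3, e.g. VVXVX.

Answer: XXX

Derivation:
Initial: DRRURDDLL -> [(0, 0), (0, -1), (1, -1), (2, -1), (2, 0), (3, 0), (3, -1), (3, -2), (2, -2), (1, -2)]
Fold 1: move[6]->R => DRRURDRLL INVALID (collision), skipped
Fold 2: move[8]->U => DRRURDDLU INVALID (collision), skipped
Fold 3: move[5]->L => DRRURLDLL INVALID (collision), skipped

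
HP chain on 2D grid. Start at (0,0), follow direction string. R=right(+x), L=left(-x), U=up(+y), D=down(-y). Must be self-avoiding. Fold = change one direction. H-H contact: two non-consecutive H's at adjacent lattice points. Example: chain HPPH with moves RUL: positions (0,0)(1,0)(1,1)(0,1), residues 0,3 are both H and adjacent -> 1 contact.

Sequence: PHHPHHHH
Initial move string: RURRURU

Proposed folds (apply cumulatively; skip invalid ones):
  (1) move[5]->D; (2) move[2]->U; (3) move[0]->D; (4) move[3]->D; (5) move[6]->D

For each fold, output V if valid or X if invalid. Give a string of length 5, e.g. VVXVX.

Initial: RURRURU -> [(0, 0), (1, 0), (1, 1), (2, 1), (3, 1), (3, 2), (4, 2), (4, 3)]
Fold 1: move[5]->D => RURRUDU INVALID (collision), skipped
Fold 2: move[2]->U => RUURURU VALID
Fold 3: move[0]->D => DUURURU INVALID (collision), skipped
Fold 4: move[3]->D => RUUDURU INVALID (collision), skipped
Fold 5: move[6]->D => RUURURD VALID

Answer: XVXXV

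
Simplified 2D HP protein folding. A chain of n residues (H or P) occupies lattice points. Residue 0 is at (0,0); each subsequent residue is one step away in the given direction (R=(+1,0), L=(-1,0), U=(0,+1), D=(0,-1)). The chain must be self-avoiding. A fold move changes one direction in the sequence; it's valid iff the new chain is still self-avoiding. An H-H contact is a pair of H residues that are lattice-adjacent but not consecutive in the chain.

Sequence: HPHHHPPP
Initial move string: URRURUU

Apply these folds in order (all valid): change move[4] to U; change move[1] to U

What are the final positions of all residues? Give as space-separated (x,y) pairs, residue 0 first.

Answer: (0,0) (0,1) (0,2) (1,2) (1,3) (1,4) (1,5) (1,6)

Derivation:
Initial moves: URRURUU
Fold: move[4]->U => URRUUUU (positions: [(0, 0), (0, 1), (1, 1), (2, 1), (2, 2), (2, 3), (2, 4), (2, 5)])
Fold: move[1]->U => UURUUUU (positions: [(0, 0), (0, 1), (0, 2), (1, 2), (1, 3), (1, 4), (1, 5), (1, 6)])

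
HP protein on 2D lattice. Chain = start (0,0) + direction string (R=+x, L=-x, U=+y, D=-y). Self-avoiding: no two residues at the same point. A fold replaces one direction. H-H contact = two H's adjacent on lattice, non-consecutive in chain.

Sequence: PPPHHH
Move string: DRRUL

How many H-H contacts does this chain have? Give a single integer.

Answer: 0

Derivation:
Positions: [(0, 0), (0, -1), (1, -1), (2, -1), (2, 0), (1, 0)]
No H-H contacts found.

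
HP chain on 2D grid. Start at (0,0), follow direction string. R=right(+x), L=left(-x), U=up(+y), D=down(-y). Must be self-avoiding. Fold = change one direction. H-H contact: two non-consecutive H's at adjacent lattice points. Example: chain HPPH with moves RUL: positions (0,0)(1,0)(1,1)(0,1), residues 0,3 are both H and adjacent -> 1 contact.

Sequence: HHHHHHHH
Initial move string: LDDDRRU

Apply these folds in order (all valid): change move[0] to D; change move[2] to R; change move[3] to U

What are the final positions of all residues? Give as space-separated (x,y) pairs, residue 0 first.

Initial moves: LDDDRRU
Fold: move[0]->D => DDDDRRU (positions: [(0, 0), (0, -1), (0, -2), (0, -3), (0, -4), (1, -4), (2, -4), (2, -3)])
Fold: move[2]->R => DDRDRRU (positions: [(0, 0), (0, -1), (0, -2), (1, -2), (1, -3), (2, -3), (3, -3), (3, -2)])
Fold: move[3]->U => DDRURRU (positions: [(0, 0), (0, -1), (0, -2), (1, -2), (1, -1), (2, -1), (3, -1), (3, 0)])

Answer: (0,0) (0,-1) (0,-2) (1,-2) (1,-1) (2,-1) (3,-1) (3,0)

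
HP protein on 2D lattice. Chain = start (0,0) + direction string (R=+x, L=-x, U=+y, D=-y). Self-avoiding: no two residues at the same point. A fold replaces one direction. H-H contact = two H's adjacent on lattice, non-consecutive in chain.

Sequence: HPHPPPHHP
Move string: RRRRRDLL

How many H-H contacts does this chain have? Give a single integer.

Positions: [(0, 0), (1, 0), (2, 0), (3, 0), (4, 0), (5, 0), (5, -1), (4, -1), (3, -1)]
No H-H contacts found.

Answer: 0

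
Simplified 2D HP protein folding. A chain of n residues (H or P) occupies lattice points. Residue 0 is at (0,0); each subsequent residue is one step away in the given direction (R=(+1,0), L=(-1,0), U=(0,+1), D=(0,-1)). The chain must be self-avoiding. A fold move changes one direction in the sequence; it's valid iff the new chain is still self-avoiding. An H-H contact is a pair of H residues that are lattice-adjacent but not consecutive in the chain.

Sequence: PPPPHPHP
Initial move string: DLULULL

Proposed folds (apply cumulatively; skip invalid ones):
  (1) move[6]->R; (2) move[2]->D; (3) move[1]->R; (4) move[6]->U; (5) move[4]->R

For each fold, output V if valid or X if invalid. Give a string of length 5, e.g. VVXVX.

Initial: DLULULL -> [(0, 0), (0, -1), (-1, -1), (-1, 0), (-2, 0), (-2, 1), (-3, 1), (-4, 1)]
Fold 1: move[6]->R => DLULULR INVALID (collision), skipped
Fold 2: move[2]->D => DLDLULL VALID
Fold 3: move[1]->R => DRDLULL INVALID (collision), skipped
Fold 4: move[6]->U => DLDLULU VALID
Fold 5: move[4]->R => DLDLRLU INVALID (collision), skipped

Answer: XVXVX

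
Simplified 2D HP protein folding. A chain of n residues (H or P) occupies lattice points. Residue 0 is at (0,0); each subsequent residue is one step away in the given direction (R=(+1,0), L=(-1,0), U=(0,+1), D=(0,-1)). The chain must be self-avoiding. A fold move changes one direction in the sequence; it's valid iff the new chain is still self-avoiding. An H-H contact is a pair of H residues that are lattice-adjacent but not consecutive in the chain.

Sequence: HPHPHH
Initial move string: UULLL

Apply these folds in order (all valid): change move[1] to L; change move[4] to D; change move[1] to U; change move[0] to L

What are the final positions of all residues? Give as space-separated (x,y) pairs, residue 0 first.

Initial moves: UULLL
Fold: move[1]->L => ULLLL (positions: [(0, 0), (0, 1), (-1, 1), (-2, 1), (-3, 1), (-4, 1)])
Fold: move[4]->D => ULLLD (positions: [(0, 0), (0, 1), (-1, 1), (-2, 1), (-3, 1), (-3, 0)])
Fold: move[1]->U => UULLD (positions: [(0, 0), (0, 1), (0, 2), (-1, 2), (-2, 2), (-2, 1)])
Fold: move[0]->L => LULLD (positions: [(0, 0), (-1, 0), (-1, 1), (-2, 1), (-3, 1), (-3, 0)])

Answer: (0,0) (-1,0) (-1,1) (-2,1) (-3,1) (-3,0)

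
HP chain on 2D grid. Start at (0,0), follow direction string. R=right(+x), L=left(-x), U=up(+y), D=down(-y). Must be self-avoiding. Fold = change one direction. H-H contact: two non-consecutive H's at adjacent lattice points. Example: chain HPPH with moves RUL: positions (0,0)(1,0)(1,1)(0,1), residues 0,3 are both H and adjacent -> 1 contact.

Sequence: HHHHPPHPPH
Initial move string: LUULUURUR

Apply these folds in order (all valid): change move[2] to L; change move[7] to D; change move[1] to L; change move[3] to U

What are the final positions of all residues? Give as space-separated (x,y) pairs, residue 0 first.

Answer: (0,0) (-1,0) (-2,0) (-3,0) (-3,1) (-3,2) (-3,3) (-2,3) (-2,2) (-1,2)

Derivation:
Initial moves: LUULUURUR
Fold: move[2]->L => LULLUURUR (positions: [(0, 0), (-1, 0), (-1, 1), (-2, 1), (-3, 1), (-3, 2), (-3, 3), (-2, 3), (-2, 4), (-1, 4)])
Fold: move[7]->D => LULLUURDR (positions: [(0, 0), (-1, 0), (-1, 1), (-2, 1), (-3, 1), (-3, 2), (-3, 3), (-2, 3), (-2, 2), (-1, 2)])
Fold: move[1]->L => LLLLUURDR (positions: [(0, 0), (-1, 0), (-2, 0), (-3, 0), (-4, 0), (-4, 1), (-4, 2), (-3, 2), (-3, 1), (-2, 1)])
Fold: move[3]->U => LLLUUURDR (positions: [(0, 0), (-1, 0), (-2, 0), (-3, 0), (-3, 1), (-3, 2), (-3, 3), (-2, 3), (-2, 2), (-1, 2)])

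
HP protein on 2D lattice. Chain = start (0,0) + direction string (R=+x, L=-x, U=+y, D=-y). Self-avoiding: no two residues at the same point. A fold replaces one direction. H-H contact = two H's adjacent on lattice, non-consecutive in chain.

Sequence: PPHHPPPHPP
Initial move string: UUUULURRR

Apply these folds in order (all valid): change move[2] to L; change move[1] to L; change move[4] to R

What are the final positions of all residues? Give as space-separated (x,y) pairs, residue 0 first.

Answer: (0,0) (0,1) (-1,1) (-2,1) (-2,2) (-1,2) (-1,3) (0,3) (1,3) (2,3)

Derivation:
Initial moves: UUUULURRR
Fold: move[2]->L => UULULURRR (positions: [(0, 0), (0, 1), (0, 2), (-1, 2), (-1, 3), (-2, 3), (-2, 4), (-1, 4), (0, 4), (1, 4)])
Fold: move[1]->L => ULLULURRR (positions: [(0, 0), (0, 1), (-1, 1), (-2, 1), (-2, 2), (-3, 2), (-3, 3), (-2, 3), (-1, 3), (0, 3)])
Fold: move[4]->R => ULLURURRR (positions: [(0, 0), (0, 1), (-1, 1), (-2, 1), (-2, 2), (-1, 2), (-1, 3), (0, 3), (1, 3), (2, 3)])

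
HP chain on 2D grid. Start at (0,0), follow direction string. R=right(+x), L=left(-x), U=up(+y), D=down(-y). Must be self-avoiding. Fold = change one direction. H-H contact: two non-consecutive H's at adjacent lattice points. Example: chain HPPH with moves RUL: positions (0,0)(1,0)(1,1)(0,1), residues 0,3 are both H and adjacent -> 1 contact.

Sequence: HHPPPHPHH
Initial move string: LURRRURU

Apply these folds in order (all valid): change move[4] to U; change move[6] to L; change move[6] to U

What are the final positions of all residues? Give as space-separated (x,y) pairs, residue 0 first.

Answer: (0,0) (-1,0) (-1,1) (0,1) (1,1) (1,2) (1,3) (1,4) (1,5)

Derivation:
Initial moves: LURRRURU
Fold: move[4]->U => LURRUURU (positions: [(0, 0), (-1, 0), (-1, 1), (0, 1), (1, 1), (1, 2), (1, 3), (2, 3), (2, 4)])
Fold: move[6]->L => LURRUULU (positions: [(0, 0), (-1, 0), (-1, 1), (0, 1), (1, 1), (1, 2), (1, 3), (0, 3), (0, 4)])
Fold: move[6]->U => LURRUUUU (positions: [(0, 0), (-1, 0), (-1, 1), (0, 1), (1, 1), (1, 2), (1, 3), (1, 4), (1, 5)])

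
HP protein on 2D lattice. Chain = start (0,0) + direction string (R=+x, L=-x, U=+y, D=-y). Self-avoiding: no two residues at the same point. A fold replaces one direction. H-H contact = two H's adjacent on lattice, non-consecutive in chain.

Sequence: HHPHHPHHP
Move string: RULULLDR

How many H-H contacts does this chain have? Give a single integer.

Positions: [(0, 0), (1, 0), (1, 1), (0, 1), (0, 2), (-1, 2), (-2, 2), (-2, 1), (-1, 1)]
H-H contact: residue 0 @(0,0) - residue 3 @(0, 1)

Answer: 1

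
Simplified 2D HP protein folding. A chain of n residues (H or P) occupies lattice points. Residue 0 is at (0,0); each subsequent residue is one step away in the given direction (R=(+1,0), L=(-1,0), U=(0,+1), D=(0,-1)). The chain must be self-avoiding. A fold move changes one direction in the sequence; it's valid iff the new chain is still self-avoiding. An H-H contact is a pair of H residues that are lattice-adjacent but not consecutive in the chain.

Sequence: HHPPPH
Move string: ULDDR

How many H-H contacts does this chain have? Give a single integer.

Positions: [(0, 0), (0, 1), (-1, 1), (-1, 0), (-1, -1), (0, -1)]
H-H contact: residue 0 @(0,0) - residue 5 @(0, -1)

Answer: 1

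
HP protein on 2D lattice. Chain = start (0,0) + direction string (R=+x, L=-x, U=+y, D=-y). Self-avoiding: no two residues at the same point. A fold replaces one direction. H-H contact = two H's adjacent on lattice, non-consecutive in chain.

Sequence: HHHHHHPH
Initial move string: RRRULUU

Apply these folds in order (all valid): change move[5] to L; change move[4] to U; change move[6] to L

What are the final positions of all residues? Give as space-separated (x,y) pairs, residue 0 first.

Answer: (0,0) (1,0) (2,0) (3,0) (3,1) (3,2) (2,2) (1,2)

Derivation:
Initial moves: RRRULUU
Fold: move[5]->L => RRRULLU (positions: [(0, 0), (1, 0), (2, 0), (3, 0), (3, 1), (2, 1), (1, 1), (1, 2)])
Fold: move[4]->U => RRRUULU (positions: [(0, 0), (1, 0), (2, 0), (3, 0), (3, 1), (3, 2), (2, 2), (2, 3)])
Fold: move[6]->L => RRRUULL (positions: [(0, 0), (1, 0), (2, 0), (3, 0), (3, 1), (3, 2), (2, 2), (1, 2)])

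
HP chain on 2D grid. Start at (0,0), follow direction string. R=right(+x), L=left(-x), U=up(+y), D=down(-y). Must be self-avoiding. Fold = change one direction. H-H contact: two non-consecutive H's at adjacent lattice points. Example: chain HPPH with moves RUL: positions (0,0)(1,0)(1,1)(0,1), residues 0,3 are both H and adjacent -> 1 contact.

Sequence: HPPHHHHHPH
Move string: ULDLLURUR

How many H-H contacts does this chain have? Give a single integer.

Positions: [(0, 0), (0, 1), (-1, 1), (-1, 0), (-2, 0), (-3, 0), (-3, 1), (-2, 1), (-2, 2), (-1, 2)]
H-H contact: residue 0 @(0,0) - residue 3 @(-1, 0)
H-H contact: residue 4 @(-2,0) - residue 7 @(-2, 1)

Answer: 2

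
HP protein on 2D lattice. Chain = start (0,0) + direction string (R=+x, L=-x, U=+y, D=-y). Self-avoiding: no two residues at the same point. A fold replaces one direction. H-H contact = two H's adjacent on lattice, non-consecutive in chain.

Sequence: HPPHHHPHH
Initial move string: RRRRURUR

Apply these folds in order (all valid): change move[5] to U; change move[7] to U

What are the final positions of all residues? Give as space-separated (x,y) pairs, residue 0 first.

Answer: (0,0) (1,0) (2,0) (3,0) (4,0) (4,1) (4,2) (4,3) (4,4)

Derivation:
Initial moves: RRRRURUR
Fold: move[5]->U => RRRRUUUR (positions: [(0, 0), (1, 0), (2, 0), (3, 0), (4, 0), (4, 1), (4, 2), (4, 3), (5, 3)])
Fold: move[7]->U => RRRRUUUU (positions: [(0, 0), (1, 0), (2, 0), (3, 0), (4, 0), (4, 1), (4, 2), (4, 3), (4, 4)])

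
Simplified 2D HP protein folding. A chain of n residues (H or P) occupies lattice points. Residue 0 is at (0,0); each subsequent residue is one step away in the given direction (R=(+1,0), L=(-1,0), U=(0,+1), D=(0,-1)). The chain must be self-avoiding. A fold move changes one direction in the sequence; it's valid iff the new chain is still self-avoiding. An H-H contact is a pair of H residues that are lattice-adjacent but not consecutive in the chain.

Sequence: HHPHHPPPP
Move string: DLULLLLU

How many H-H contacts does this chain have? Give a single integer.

Positions: [(0, 0), (0, -1), (-1, -1), (-1, 0), (-2, 0), (-3, 0), (-4, 0), (-5, 0), (-5, 1)]
H-H contact: residue 0 @(0,0) - residue 3 @(-1, 0)

Answer: 1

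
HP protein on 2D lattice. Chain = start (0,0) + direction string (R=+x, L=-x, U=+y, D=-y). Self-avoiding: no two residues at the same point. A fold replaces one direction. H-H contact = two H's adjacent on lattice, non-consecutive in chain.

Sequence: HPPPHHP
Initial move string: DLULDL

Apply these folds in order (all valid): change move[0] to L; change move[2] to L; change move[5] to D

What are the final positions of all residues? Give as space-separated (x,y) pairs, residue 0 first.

Initial moves: DLULDL
Fold: move[0]->L => LLULDL (positions: [(0, 0), (-1, 0), (-2, 0), (-2, 1), (-3, 1), (-3, 0), (-4, 0)])
Fold: move[2]->L => LLLLDL (positions: [(0, 0), (-1, 0), (-2, 0), (-3, 0), (-4, 0), (-4, -1), (-5, -1)])
Fold: move[5]->D => LLLLDD (positions: [(0, 0), (-1, 0), (-2, 0), (-3, 0), (-4, 0), (-4, -1), (-4, -2)])

Answer: (0,0) (-1,0) (-2,0) (-3,0) (-4,0) (-4,-1) (-4,-2)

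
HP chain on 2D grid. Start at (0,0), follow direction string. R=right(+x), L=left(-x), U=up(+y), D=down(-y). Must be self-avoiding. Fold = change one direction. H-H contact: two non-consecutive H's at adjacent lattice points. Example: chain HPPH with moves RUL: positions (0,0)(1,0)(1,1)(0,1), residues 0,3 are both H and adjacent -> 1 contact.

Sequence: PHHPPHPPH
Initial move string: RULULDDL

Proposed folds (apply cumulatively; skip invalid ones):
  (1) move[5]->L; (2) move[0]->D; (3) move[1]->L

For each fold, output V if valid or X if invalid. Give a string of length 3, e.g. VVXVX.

Answer: VXX

Derivation:
Initial: RULULDDL -> [(0, 0), (1, 0), (1, 1), (0, 1), (0, 2), (-1, 2), (-1, 1), (-1, 0), (-2, 0)]
Fold 1: move[5]->L => RULULLDL VALID
Fold 2: move[0]->D => DULULLDL INVALID (collision), skipped
Fold 3: move[1]->L => RLLULLDL INVALID (collision), skipped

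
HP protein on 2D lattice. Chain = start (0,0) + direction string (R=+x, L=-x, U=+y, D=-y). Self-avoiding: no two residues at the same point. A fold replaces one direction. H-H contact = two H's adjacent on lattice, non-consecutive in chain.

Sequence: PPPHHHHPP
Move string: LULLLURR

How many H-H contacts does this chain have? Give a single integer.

Answer: 0

Derivation:
Positions: [(0, 0), (-1, 0), (-1, 1), (-2, 1), (-3, 1), (-4, 1), (-4, 2), (-3, 2), (-2, 2)]
No H-H contacts found.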